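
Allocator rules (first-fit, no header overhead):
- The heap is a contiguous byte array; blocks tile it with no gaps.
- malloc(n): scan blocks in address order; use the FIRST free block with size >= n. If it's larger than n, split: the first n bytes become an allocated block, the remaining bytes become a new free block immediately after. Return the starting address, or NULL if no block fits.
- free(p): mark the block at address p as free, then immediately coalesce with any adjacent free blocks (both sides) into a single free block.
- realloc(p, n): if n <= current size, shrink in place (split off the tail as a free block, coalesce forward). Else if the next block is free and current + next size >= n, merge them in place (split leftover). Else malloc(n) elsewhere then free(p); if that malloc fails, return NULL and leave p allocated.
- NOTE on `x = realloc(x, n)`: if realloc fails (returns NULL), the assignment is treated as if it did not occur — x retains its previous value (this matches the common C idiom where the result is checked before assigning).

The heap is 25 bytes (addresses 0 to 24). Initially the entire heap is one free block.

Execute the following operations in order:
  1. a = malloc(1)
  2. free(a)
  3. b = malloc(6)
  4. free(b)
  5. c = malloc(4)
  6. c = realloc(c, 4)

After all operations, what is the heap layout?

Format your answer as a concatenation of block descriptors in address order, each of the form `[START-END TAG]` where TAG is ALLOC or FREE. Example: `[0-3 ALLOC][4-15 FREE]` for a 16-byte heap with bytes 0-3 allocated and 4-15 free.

Op 1: a = malloc(1) -> a = 0; heap: [0-0 ALLOC][1-24 FREE]
Op 2: free(a) -> (freed a); heap: [0-24 FREE]
Op 3: b = malloc(6) -> b = 0; heap: [0-5 ALLOC][6-24 FREE]
Op 4: free(b) -> (freed b); heap: [0-24 FREE]
Op 5: c = malloc(4) -> c = 0; heap: [0-3 ALLOC][4-24 FREE]
Op 6: c = realloc(c, 4) -> c = 0; heap: [0-3 ALLOC][4-24 FREE]

Answer: [0-3 ALLOC][4-24 FREE]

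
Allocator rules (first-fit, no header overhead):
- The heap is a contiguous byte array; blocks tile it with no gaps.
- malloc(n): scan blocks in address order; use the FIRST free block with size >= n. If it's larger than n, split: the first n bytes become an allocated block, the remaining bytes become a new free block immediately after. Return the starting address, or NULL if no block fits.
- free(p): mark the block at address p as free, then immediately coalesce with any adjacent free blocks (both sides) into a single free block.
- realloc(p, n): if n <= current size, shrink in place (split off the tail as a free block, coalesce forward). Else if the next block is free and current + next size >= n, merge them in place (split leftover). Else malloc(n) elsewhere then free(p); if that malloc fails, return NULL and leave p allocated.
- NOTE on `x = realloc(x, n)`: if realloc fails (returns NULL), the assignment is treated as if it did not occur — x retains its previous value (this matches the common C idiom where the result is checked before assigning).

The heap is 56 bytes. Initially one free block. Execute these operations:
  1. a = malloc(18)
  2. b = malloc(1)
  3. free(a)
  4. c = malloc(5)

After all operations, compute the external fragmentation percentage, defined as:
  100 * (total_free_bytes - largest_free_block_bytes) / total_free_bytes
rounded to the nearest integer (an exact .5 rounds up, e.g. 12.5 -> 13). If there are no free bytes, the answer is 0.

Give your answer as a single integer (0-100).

Op 1: a = malloc(18) -> a = 0; heap: [0-17 ALLOC][18-55 FREE]
Op 2: b = malloc(1) -> b = 18; heap: [0-17 ALLOC][18-18 ALLOC][19-55 FREE]
Op 3: free(a) -> (freed a); heap: [0-17 FREE][18-18 ALLOC][19-55 FREE]
Op 4: c = malloc(5) -> c = 0; heap: [0-4 ALLOC][5-17 FREE][18-18 ALLOC][19-55 FREE]
Free blocks: [13 37] total_free=50 largest=37 -> 100*(50-37)/50 = 1300/50 = 26

Answer: 26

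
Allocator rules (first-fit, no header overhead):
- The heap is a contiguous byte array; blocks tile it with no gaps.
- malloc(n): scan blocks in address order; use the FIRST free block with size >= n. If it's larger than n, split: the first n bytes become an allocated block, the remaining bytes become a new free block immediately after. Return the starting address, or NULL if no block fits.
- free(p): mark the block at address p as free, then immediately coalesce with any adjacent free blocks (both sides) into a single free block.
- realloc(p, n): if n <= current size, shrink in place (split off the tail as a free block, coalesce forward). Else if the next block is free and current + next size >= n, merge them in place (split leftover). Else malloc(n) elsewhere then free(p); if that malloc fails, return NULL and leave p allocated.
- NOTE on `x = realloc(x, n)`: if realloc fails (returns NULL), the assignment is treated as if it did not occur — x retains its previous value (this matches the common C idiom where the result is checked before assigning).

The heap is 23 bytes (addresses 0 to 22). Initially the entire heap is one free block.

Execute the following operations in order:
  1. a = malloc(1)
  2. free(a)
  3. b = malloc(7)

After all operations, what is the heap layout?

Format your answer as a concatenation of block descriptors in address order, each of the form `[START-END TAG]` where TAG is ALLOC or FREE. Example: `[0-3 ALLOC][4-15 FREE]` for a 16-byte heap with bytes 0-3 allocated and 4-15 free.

Op 1: a = malloc(1) -> a = 0; heap: [0-0 ALLOC][1-22 FREE]
Op 2: free(a) -> (freed a); heap: [0-22 FREE]
Op 3: b = malloc(7) -> b = 0; heap: [0-6 ALLOC][7-22 FREE]

Answer: [0-6 ALLOC][7-22 FREE]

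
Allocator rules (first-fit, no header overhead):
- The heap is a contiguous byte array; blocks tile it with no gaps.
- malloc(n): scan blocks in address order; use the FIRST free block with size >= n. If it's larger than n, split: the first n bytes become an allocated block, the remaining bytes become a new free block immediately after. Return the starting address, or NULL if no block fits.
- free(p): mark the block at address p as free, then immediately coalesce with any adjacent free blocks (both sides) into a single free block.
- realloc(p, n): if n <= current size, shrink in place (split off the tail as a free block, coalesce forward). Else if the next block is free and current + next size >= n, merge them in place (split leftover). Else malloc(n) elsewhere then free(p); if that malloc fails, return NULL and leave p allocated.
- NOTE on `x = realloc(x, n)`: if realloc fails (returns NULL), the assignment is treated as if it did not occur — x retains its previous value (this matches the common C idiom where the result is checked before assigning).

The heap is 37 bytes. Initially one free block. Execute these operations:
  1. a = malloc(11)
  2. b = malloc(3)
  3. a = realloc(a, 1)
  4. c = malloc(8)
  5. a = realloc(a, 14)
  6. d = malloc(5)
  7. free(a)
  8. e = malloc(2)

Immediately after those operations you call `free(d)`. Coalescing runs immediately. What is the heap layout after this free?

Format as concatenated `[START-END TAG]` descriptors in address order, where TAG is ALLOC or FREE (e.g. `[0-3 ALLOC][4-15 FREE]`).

Answer: [0-0 FREE][1-8 ALLOC][9-10 ALLOC][11-13 ALLOC][14-36 FREE]

Derivation:
Op 1: a = malloc(11) -> a = 0; heap: [0-10 ALLOC][11-36 FREE]
Op 2: b = malloc(3) -> b = 11; heap: [0-10 ALLOC][11-13 ALLOC][14-36 FREE]
Op 3: a = realloc(a, 1) -> a = 0; heap: [0-0 ALLOC][1-10 FREE][11-13 ALLOC][14-36 FREE]
Op 4: c = malloc(8) -> c = 1; heap: [0-0 ALLOC][1-8 ALLOC][9-10 FREE][11-13 ALLOC][14-36 FREE]
Op 5: a = realloc(a, 14) -> a = 14; heap: [0-0 FREE][1-8 ALLOC][9-10 FREE][11-13 ALLOC][14-27 ALLOC][28-36 FREE]
Op 6: d = malloc(5) -> d = 28; heap: [0-0 FREE][1-8 ALLOC][9-10 FREE][11-13 ALLOC][14-27 ALLOC][28-32 ALLOC][33-36 FREE]
Op 7: free(a) -> (freed a); heap: [0-0 FREE][1-8 ALLOC][9-10 FREE][11-13 ALLOC][14-27 FREE][28-32 ALLOC][33-36 FREE]
Op 8: e = malloc(2) -> e = 9; heap: [0-0 FREE][1-8 ALLOC][9-10 ALLOC][11-13 ALLOC][14-27 FREE][28-32 ALLOC][33-36 FREE]
free(d): d = 28 -> block [28-32 ALLOC]; mark free, coalesce with adjacent free neighbors -> [0-0 FREE][1-8 ALLOC][9-10 ALLOC][11-13 ALLOC][14-36 FREE]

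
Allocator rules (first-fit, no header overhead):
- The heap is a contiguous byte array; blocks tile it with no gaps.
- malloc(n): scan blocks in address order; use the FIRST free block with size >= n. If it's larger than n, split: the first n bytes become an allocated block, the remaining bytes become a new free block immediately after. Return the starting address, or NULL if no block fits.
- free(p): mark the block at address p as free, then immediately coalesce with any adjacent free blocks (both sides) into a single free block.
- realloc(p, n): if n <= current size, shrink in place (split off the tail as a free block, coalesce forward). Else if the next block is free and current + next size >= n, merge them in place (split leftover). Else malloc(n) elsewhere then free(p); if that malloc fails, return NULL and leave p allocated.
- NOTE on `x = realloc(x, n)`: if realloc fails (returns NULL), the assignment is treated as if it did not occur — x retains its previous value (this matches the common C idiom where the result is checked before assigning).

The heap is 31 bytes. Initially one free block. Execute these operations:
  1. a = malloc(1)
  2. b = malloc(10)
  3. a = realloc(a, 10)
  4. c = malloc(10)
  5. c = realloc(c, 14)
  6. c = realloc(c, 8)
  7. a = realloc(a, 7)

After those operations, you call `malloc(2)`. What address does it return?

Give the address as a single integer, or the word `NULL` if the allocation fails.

Answer: 18

Derivation:
Op 1: a = malloc(1) -> a = 0; heap: [0-0 ALLOC][1-30 FREE]
Op 2: b = malloc(10) -> b = 1; heap: [0-0 ALLOC][1-10 ALLOC][11-30 FREE]
Op 3: a = realloc(a, 10) -> a = 11; heap: [0-0 FREE][1-10 ALLOC][11-20 ALLOC][21-30 FREE]
Op 4: c = malloc(10) -> c = 21; heap: [0-0 FREE][1-10 ALLOC][11-20 ALLOC][21-30 ALLOC]
Op 5: c = realloc(c, 14) -> NULL (c unchanged); heap: [0-0 FREE][1-10 ALLOC][11-20 ALLOC][21-30 ALLOC]
Op 6: c = realloc(c, 8) -> c = 21; heap: [0-0 FREE][1-10 ALLOC][11-20 ALLOC][21-28 ALLOC][29-30 FREE]
Op 7: a = realloc(a, 7) -> a = 11; heap: [0-0 FREE][1-10 ALLOC][11-17 ALLOC][18-20 FREE][21-28 ALLOC][29-30 FREE]
malloc(2): first-fit scan over [0-0 FREE][1-10 ALLOC][11-17 ALLOC][18-20 FREE][21-28 ALLOC][29-30 FREE] -> 18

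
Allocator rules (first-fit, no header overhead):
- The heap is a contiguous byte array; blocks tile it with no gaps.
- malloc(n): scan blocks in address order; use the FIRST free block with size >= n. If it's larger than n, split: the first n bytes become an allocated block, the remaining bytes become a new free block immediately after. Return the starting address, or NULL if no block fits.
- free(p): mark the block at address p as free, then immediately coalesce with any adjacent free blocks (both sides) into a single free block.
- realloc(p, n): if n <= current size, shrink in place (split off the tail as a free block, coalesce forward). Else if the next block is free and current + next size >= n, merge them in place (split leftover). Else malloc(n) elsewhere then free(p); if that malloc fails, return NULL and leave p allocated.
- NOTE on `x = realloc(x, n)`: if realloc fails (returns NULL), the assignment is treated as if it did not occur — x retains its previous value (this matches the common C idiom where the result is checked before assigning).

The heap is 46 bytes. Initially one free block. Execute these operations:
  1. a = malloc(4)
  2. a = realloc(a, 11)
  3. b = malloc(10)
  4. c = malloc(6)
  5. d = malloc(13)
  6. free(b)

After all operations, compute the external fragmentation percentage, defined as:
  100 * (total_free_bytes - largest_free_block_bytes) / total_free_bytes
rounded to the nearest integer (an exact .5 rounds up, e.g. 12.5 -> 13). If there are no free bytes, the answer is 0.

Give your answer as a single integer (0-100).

Answer: 38

Derivation:
Op 1: a = malloc(4) -> a = 0; heap: [0-3 ALLOC][4-45 FREE]
Op 2: a = realloc(a, 11) -> a = 0; heap: [0-10 ALLOC][11-45 FREE]
Op 3: b = malloc(10) -> b = 11; heap: [0-10 ALLOC][11-20 ALLOC][21-45 FREE]
Op 4: c = malloc(6) -> c = 21; heap: [0-10 ALLOC][11-20 ALLOC][21-26 ALLOC][27-45 FREE]
Op 5: d = malloc(13) -> d = 27; heap: [0-10 ALLOC][11-20 ALLOC][21-26 ALLOC][27-39 ALLOC][40-45 FREE]
Op 6: free(b) -> (freed b); heap: [0-10 ALLOC][11-20 FREE][21-26 ALLOC][27-39 ALLOC][40-45 FREE]
Free blocks: [10 6] total_free=16 largest=10 -> 100*(16-10)/16 = 600/16 = 37.5 -> rounds to 38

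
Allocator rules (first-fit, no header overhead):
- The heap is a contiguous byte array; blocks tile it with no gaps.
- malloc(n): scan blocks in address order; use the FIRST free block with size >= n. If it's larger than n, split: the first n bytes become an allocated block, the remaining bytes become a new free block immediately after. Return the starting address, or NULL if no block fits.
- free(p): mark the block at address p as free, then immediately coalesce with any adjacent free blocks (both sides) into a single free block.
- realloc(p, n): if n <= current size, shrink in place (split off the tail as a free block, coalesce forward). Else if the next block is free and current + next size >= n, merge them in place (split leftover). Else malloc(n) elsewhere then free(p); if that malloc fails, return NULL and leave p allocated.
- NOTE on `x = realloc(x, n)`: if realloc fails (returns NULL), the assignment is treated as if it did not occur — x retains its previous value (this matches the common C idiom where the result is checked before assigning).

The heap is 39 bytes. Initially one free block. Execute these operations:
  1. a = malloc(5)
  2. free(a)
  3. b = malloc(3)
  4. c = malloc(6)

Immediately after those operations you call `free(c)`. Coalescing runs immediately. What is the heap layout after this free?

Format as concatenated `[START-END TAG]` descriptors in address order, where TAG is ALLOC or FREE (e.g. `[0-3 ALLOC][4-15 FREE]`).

Op 1: a = malloc(5) -> a = 0; heap: [0-4 ALLOC][5-38 FREE]
Op 2: free(a) -> (freed a); heap: [0-38 FREE]
Op 3: b = malloc(3) -> b = 0; heap: [0-2 ALLOC][3-38 FREE]
Op 4: c = malloc(6) -> c = 3; heap: [0-2 ALLOC][3-8 ALLOC][9-38 FREE]
free(c): c = 3 -> block [3-8 ALLOC]; mark free, coalesce with adjacent free neighbors -> [0-2 ALLOC][3-38 FREE]

Answer: [0-2 ALLOC][3-38 FREE]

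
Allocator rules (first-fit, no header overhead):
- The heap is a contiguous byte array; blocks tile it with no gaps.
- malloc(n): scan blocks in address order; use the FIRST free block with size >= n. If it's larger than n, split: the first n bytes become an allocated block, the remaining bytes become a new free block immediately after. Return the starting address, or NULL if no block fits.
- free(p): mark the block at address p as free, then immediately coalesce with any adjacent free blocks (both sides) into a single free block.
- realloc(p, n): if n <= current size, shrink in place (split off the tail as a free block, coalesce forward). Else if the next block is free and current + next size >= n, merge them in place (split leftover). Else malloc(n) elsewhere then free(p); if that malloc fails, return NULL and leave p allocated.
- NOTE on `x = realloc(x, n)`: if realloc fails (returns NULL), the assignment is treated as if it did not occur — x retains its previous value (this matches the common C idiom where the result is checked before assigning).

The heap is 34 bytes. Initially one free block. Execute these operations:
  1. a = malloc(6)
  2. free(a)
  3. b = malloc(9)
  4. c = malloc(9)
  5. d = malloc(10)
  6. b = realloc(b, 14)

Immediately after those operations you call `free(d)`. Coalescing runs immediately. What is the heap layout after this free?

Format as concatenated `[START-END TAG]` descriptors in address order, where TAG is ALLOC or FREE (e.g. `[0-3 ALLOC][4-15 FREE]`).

Op 1: a = malloc(6) -> a = 0; heap: [0-5 ALLOC][6-33 FREE]
Op 2: free(a) -> (freed a); heap: [0-33 FREE]
Op 3: b = malloc(9) -> b = 0; heap: [0-8 ALLOC][9-33 FREE]
Op 4: c = malloc(9) -> c = 9; heap: [0-8 ALLOC][9-17 ALLOC][18-33 FREE]
Op 5: d = malloc(10) -> d = 18; heap: [0-8 ALLOC][9-17 ALLOC][18-27 ALLOC][28-33 FREE]
Op 6: b = realloc(b, 14) -> NULL (b unchanged); heap: [0-8 ALLOC][9-17 ALLOC][18-27 ALLOC][28-33 FREE]
free(d): d = 18 -> block [18-27 ALLOC]; mark free, coalesce with adjacent free neighbors -> [0-8 ALLOC][9-17 ALLOC][18-33 FREE]

Answer: [0-8 ALLOC][9-17 ALLOC][18-33 FREE]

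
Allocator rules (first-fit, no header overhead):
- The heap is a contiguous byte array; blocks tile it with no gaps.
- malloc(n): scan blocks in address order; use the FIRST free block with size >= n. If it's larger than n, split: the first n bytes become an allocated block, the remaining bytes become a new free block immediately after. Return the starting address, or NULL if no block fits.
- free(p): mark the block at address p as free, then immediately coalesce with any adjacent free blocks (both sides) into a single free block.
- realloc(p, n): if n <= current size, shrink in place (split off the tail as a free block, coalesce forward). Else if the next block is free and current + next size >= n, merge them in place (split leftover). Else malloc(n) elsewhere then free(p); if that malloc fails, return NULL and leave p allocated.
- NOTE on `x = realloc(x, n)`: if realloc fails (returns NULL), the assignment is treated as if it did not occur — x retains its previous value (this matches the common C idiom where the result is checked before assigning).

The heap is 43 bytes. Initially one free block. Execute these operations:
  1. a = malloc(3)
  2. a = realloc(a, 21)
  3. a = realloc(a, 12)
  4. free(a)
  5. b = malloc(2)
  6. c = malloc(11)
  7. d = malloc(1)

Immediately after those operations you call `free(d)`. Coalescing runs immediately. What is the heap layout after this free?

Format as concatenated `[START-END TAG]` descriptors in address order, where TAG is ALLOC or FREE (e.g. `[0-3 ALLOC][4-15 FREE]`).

Op 1: a = malloc(3) -> a = 0; heap: [0-2 ALLOC][3-42 FREE]
Op 2: a = realloc(a, 21) -> a = 0; heap: [0-20 ALLOC][21-42 FREE]
Op 3: a = realloc(a, 12) -> a = 0; heap: [0-11 ALLOC][12-42 FREE]
Op 4: free(a) -> (freed a); heap: [0-42 FREE]
Op 5: b = malloc(2) -> b = 0; heap: [0-1 ALLOC][2-42 FREE]
Op 6: c = malloc(11) -> c = 2; heap: [0-1 ALLOC][2-12 ALLOC][13-42 FREE]
Op 7: d = malloc(1) -> d = 13; heap: [0-1 ALLOC][2-12 ALLOC][13-13 ALLOC][14-42 FREE]
free(d): d = 13 -> block [13-13 ALLOC]; mark free, coalesce with adjacent free neighbors -> [0-1 ALLOC][2-12 ALLOC][13-42 FREE]

Answer: [0-1 ALLOC][2-12 ALLOC][13-42 FREE]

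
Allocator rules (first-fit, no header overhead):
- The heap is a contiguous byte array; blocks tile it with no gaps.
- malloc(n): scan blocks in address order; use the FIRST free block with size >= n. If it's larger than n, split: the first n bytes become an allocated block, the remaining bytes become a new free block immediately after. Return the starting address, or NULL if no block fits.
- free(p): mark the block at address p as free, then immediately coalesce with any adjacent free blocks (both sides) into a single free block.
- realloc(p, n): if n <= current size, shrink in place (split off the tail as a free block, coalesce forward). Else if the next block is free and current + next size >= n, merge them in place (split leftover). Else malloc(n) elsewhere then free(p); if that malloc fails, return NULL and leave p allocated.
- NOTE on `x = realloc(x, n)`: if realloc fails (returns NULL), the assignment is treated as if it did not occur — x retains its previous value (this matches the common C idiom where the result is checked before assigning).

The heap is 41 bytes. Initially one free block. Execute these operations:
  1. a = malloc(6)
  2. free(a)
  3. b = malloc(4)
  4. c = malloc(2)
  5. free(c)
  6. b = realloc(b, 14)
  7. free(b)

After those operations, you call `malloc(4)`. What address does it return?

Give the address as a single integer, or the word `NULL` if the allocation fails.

Op 1: a = malloc(6) -> a = 0; heap: [0-5 ALLOC][6-40 FREE]
Op 2: free(a) -> (freed a); heap: [0-40 FREE]
Op 3: b = malloc(4) -> b = 0; heap: [0-3 ALLOC][4-40 FREE]
Op 4: c = malloc(2) -> c = 4; heap: [0-3 ALLOC][4-5 ALLOC][6-40 FREE]
Op 5: free(c) -> (freed c); heap: [0-3 ALLOC][4-40 FREE]
Op 6: b = realloc(b, 14) -> b = 0; heap: [0-13 ALLOC][14-40 FREE]
Op 7: free(b) -> (freed b); heap: [0-40 FREE]
malloc(4): first-fit scan over [0-40 FREE] -> 0

Answer: 0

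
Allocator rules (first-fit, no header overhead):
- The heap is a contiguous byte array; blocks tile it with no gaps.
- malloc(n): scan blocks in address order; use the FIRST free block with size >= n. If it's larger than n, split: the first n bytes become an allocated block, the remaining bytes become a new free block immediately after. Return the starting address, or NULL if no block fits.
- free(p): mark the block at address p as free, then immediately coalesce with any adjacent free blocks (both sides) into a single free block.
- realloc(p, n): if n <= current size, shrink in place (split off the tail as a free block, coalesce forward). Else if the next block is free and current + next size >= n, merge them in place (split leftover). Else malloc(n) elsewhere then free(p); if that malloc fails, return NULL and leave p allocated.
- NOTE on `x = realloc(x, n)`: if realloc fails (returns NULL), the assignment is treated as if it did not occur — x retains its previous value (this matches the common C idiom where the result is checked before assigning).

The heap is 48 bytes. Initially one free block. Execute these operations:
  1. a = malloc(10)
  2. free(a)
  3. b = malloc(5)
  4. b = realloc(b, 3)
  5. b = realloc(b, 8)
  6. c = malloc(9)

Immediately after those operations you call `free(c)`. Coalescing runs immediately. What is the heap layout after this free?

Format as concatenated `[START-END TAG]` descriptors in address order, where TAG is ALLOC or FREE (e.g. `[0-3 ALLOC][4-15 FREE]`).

Op 1: a = malloc(10) -> a = 0; heap: [0-9 ALLOC][10-47 FREE]
Op 2: free(a) -> (freed a); heap: [0-47 FREE]
Op 3: b = malloc(5) -> b = 0; heap: [0-4 ALLOC][5-47 FREE]
Op 4: b = realloc(b, 3) -> b = 0; heap: [0-2 ALLOC][3-47 FREE]
Op 5: b = realloc(b, 8) -> b = 0; heap: [0-7 ALLOC][8-47 FREE]
Op 6: c = malloc(9) -> c = 8; heap: [0-7 ALLOC][8-16 ALLOC][17-47 FREE]
free(c): c = 8 -> block [8-16 ALLOC]; mark free, coalesce with adjacent free neighbors -> [0-7 ALLOC][8-47 FREE]

Answer: [0-7 ALLOC][8-47 FREE]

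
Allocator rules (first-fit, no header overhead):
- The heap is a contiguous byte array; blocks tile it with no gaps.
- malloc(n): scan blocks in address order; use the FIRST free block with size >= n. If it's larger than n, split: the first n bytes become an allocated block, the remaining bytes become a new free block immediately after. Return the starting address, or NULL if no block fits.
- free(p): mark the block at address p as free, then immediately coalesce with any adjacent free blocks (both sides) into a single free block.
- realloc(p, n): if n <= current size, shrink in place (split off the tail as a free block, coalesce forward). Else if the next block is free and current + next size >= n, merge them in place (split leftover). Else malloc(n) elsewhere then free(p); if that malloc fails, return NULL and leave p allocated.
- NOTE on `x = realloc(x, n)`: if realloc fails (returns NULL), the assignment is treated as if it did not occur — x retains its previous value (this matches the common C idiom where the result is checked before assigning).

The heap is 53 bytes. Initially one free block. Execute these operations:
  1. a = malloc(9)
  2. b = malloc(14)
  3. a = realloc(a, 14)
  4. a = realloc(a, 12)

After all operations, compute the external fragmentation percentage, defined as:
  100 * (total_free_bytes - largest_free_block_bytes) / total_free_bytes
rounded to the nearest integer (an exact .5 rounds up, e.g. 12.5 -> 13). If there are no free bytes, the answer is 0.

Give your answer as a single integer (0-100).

Answer: 33

Derivation:
Op 1: a = malloc(9) -> a = 0; heap: [0-8 ALLOC][9-52 FREE]
Op 2: b = malloc(14) -> b = 9; heap: [0-8 ALLOC][9-22 ALLOC][23-52 FREE]
Op 3: a = realloc(a, 14) -> a = 23; heap: [0-8 FREE][9-22 ALLOC][23-36 ALLOC][37-52 FREE]
Op 4: a = realloc(a, 12) -> a = 23; heap: [0-8 FREE][9-22 ALLOC][23-34 ALLOC][35-52 FREE]
Free blocks: [9 18] total_free=27 largest=18 -> 100*(27-18)/27 = 900/27 ≈ 33.333 -> rounds to 33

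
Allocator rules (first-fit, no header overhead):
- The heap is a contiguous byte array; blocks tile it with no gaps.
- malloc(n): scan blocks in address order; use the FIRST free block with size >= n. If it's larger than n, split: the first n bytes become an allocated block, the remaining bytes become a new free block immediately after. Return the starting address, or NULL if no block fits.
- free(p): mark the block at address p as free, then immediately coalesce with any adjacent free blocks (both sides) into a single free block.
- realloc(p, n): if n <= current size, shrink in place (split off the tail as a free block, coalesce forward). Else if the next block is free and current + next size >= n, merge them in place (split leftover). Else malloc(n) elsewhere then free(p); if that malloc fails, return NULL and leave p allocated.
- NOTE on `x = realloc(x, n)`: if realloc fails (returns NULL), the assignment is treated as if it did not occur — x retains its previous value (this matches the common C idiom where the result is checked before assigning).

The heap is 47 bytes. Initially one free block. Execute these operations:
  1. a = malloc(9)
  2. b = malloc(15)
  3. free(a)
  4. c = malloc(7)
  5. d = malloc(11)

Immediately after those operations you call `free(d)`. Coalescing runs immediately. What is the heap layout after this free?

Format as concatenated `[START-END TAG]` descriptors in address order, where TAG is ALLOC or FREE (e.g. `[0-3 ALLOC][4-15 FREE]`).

Op 1: a = malloc(9) -> a = 0; heap: [0-8 ALLOC][9-46 FREE]
Op 2: b = malloc(15) -> b = 9; heap: [0-8 ALLOC][9-23 ALLOC][24-46 FREE]
Op 3: free(a) -> (freed a); heap: [0-8 FREE][9-23 ALLOC][24-46 FREE]
Op 4: c = malloc(7) -> c = 0; heap: [0-6 ALLOC][7-8 FREE][9-23 ALLOC][24-46 FREE]
Op 5: d = malloc(11) -> d = 24; heap: [0-6 ALLOC][7-8 FREE][9-23 ALLOC][24-34 ALLOC][35-46 FREE]
free(d): d = 24 -> block [24-34 ALLOC]; mark free, coalesce with adjacent free neighbors -> [0-6 ALLOC][7-8 FREE][9-23 ALLOC][24-46 FREE]

Answer: [0-6 ALLOC][7-8 FREE][9-23 ALLOC][24-46 FREE]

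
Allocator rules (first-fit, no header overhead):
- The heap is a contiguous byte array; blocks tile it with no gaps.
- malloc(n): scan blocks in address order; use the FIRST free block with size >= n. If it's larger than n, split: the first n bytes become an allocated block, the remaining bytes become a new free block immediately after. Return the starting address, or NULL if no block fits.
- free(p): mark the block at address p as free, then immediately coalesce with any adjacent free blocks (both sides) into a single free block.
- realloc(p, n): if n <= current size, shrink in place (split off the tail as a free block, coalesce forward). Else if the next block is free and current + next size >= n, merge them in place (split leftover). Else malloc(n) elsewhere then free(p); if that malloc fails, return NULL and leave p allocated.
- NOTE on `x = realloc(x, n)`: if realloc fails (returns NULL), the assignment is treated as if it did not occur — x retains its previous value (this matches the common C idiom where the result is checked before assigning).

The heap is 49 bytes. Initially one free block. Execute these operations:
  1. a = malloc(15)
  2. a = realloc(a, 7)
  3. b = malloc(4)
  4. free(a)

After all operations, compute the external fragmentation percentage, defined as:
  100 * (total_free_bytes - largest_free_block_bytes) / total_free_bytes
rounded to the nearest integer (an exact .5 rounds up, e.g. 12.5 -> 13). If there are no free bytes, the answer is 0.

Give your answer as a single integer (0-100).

Op 1: a = malloc(15) -> a = 0; heap: [0-14 ALLOC][15-48 FREE]
Op 2: a = realloc(a, 7) -> a = 0; heap: [0-6 ALLOC][7-48 FREE]
Op 3: b = malloc(4) -> b = 7; heap: [0-6 ALLOC][7-10 ALLOC][11-48 FREE]
Op 4: free(a) -> (freed a); heap: [0-6 FREE][7-10 ALLOC][11-48 FREE]
Free blocks: [7 38] total_free=45 largest=38 -> 100*(45-38)/45 = 700/45 ≈ 15.556 -> rounds to 16

Answer: 16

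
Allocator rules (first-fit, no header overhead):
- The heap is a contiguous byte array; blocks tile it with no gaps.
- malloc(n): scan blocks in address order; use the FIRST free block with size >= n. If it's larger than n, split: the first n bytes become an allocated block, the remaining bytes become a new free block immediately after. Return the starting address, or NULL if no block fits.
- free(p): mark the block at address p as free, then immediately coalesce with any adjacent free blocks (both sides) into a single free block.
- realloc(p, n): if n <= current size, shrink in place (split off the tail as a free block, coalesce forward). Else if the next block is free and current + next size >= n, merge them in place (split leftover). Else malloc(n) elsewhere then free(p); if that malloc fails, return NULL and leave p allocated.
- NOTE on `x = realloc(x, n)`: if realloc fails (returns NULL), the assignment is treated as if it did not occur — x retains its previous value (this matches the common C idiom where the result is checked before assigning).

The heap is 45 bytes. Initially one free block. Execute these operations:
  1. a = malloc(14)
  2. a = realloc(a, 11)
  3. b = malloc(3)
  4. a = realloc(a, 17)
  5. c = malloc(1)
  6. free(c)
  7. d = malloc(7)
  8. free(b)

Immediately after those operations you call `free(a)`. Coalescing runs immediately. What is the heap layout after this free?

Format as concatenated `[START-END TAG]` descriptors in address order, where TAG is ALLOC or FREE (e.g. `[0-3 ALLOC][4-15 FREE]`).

Answer: [0-6 ALLOC][7-44 FREE]

Derivation:
Op 1: a = malloc(14) -> a = 0; heap: [0-13 ALLOC][14-44 FREE]
Op 2: a = realloc(a, 11) -> a = 0; heap: [0-10 ALLOC][11-44 FREE]
Op 3: b = malloc(3) -> b = 11; heap: [0-10 ALLOC][11-13 ALLOC][14-44 FREE]
Op 4: a = realloc(a, 17) -> a = 14; heap: [0-10 FREE][11-13 ALLOC][14-30 ALLOC][31-44 FREE]
Op 5: c = malloc(1) -> c = 0; heap: [0-0 ALLOC][1-10 FREE][11-13 ALLOC][14-30 ALLOC][31-44 FREE]
Op 6: free(c) -> (freed c); heap: [0-10 FREE][11-13 ALLOC][14-30 ALLOC][31-44 FREE]
Op 7: d = malloc(7) -> d = 0; heap: [0-6 ALLOC][7-10 FREE][11-13 ALLOC][14-30 ALLOC][31-44 FREE]
Op 8: free(b) -> (freed b); heap: [0-6 ALLOC][7-13 FREE][14-30 ALLOC][31-44 FREE]
free(a): a = 14 -> block [14-30 ALLOC]; mark free, coalesce with adjacent free neighbors -> [0-6 ALLOC][7-44 FREE]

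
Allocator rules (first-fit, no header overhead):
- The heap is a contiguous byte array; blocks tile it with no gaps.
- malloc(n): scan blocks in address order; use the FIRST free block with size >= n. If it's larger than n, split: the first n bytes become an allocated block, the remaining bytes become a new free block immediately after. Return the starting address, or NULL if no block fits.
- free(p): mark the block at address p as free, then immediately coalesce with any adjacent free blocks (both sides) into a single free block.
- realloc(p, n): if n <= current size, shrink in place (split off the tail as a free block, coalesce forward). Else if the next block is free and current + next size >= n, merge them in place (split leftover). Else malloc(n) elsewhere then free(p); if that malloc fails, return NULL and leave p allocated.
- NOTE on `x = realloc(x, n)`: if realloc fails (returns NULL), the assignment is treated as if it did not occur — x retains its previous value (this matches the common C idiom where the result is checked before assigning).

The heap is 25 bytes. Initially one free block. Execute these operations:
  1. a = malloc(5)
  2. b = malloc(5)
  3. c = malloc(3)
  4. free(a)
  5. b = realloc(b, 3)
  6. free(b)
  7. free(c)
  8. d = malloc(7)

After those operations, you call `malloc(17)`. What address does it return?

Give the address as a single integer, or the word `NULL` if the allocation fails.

Op 1: a = malloc(5) -> a = 0; heap: [0-4 ALLOC][5-24 FREE]
Op 2: b = malloc(5) -> b = 5; heap: [0-4 ALLOC][5-9 ALLOC][10-24 FREE]
Op 3: c = malloc(3) -> c = 10; heap: [0-4 ALLOC][5-9 ALLOC][10-12 ALLOC][13-24 FREE]
Op 4: free(a) -> (freed a); heap: [0-4 FREE][5-9 ALLOC][10-12 ALLOC][13-24 FREE]
Op 5: b = realloc(b, 3) -> b = 5; heap: [0-4 FREE][5-7 ALLOC][8-9 FREE][10-12 ALLOC][13-24 FREE]
Op 6: free(b) -> (freed b); heap: [0-9 FREE][10-12 ALLOC][13-24 FREE]
Op 7: free(c) -> (freed c); heap: [0-24 FREE]
Op 8: d = malloc(7) -> d = 0; heap: [0-6 ALLOC][7-24 FREE]
malloc(17): first-fit scan over [0-6 ALLOC][7-24 FREE] -> 7

Answer: 7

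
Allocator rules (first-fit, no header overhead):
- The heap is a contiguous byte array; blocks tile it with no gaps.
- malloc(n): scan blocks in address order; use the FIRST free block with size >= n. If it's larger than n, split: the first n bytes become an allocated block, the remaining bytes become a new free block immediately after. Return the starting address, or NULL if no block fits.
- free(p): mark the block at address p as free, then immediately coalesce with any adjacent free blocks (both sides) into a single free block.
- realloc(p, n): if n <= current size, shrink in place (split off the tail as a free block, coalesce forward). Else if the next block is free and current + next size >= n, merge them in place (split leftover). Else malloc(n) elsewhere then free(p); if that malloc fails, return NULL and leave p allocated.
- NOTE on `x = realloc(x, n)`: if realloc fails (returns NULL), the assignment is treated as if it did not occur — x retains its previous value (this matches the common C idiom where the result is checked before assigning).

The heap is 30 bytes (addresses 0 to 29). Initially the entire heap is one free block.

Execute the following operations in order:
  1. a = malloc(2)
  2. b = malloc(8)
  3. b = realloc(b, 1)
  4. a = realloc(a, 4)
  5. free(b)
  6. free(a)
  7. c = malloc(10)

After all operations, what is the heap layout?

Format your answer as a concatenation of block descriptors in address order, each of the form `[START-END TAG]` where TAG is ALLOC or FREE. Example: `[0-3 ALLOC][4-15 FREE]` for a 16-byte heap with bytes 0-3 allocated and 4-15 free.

Op 1: a = malloc(2) -> a = 0; heap: [0-1 ALLOC][2-29 FREE]
Op 2: b = malloc(8) -> b = 2; heap: [0-1 ALLOC][2-9 ALLOC][10-29 FREE]
Op 3: b = realloc(b, 1) -> b = 2; heap: [0-1 ALLOC][2-2 ALLOC][3-29 FREE]
Op 4: a = realloc(a, 4) -> a = 3; heap: [0-1 FREE][2-2 ALLOC][3-6 ALLOC][7-29 FREE]
Op 5: free(b) -> (freed b); heap: [0-2 FREE][3-6 ALLOC][7-29 FREE]
Op 6: free(a) -> (freed a); heap: [0-29 FREE]
Op 7: c = malloc(10) -> c = 0; heap: [0-9 ALLOC][10-29 FREE]

Answer: [0-9 ALLOC][10-29 FREE]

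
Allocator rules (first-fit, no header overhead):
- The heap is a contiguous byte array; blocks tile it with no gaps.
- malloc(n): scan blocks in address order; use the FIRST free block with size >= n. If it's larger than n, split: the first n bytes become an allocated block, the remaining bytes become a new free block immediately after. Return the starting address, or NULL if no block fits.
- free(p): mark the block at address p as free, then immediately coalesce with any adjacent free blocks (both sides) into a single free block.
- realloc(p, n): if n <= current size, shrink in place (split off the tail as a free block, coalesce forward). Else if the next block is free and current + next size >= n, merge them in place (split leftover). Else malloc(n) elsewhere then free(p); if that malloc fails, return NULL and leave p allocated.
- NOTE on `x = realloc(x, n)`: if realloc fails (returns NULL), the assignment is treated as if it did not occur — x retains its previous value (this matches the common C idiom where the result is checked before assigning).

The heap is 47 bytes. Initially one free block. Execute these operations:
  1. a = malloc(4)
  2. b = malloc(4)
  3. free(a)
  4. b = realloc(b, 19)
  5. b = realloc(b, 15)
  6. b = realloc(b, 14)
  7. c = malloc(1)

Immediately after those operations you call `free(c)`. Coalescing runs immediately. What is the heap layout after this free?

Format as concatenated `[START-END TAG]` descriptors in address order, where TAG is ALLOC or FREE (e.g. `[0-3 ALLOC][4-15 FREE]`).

Answer: [0-3 FREE][4-17 ALLOC][18-46 FREE]

Derivation:
Op 1: a = malloc(4) -> a = 0; heap: [0-3 ALLOC][4-46 FREE]
Op 2: b = malloc(4) -> b = 4; heap: [0-3 ALLOC][4-7 ALLOC][8-46 FREE]
Op 3: free(a) -> (freed a); heap: [0-3 FREE][4-7 ALLOC][8-46 FREE]
Op 4: b = realloc(b, 19) -> b = 4; heap: [0-3 FREE][4-22 ALLOC][23-46 FREE]
Op 5: b = realloc(b, 15) -> b = 4; heap: [0-3 FREE][4-18 ALLOC][19-46 FREE]
Op 6: b = realloc(b, 14) -> b = 4; heap: [0-3 FREE][4-17 ALLOC][18-46 FREE]
Op 7: c = malloc(1) -> c = 0; heap: [0-0 ALLOC][1-3 FREE][4-17 ALLOC][18-46 FREE]
free(c): c = 0 -> block [0-0 ALLOC]; mark free, coalesce with adjacent free neighbors -> [0-3 FREE][4-17 ALLOC][18-46 FREE]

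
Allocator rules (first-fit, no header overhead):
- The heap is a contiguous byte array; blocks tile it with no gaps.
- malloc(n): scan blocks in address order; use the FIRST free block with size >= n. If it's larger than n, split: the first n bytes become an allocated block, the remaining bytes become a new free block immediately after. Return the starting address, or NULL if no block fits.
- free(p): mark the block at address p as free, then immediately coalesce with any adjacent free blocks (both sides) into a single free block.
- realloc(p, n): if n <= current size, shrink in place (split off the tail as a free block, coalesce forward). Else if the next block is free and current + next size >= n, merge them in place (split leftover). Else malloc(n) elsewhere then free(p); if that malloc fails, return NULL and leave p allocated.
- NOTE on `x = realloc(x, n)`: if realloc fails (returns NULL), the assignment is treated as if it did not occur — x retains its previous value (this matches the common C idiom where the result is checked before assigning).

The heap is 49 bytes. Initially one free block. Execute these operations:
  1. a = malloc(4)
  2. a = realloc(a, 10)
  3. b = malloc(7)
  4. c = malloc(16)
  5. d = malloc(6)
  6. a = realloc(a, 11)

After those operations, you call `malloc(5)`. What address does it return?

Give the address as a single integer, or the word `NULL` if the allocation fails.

Answer: 39

Derivation:
Op 1: a = malloc(4) -> a = 0; heap: [0-3 ALLOC][4-48 FREE]
Op 2: a = realloc(a, 10) -> a = 0; heap: [0-9 ALLOC][10-48 FREE]
Op 3: b = malloc(7) -> b = 10; heap: [0-9 ALLOC][10-16 ALLOC][17-48 FREE]
Op 4: c = malloc(16) -> c = 17; heap: [0-9 ALLOC][10-16 ALLOC][17-32 ALLOC][33-48 FREE]
Op 5: d = malloc(6) -> d = 33; heap: [0-9 ALLOC][10-16 ALLOC][17-32 ALLOC][33-38 ALLOC][39-48 FREE]
Op 6: a = realloc(a, 11) -> NULL (a unchanged); heap: [0-9 ALLOC][10-16 ALLOC][17-32 ALLOC][33-38 ALLOC][39-48 FREE]
malloc(5): first-fit scan over [0-9 ALLOC][10-16 ALLOC][17-32 ALLOC][33-38 ALLOC][39-48 FREE] -> 39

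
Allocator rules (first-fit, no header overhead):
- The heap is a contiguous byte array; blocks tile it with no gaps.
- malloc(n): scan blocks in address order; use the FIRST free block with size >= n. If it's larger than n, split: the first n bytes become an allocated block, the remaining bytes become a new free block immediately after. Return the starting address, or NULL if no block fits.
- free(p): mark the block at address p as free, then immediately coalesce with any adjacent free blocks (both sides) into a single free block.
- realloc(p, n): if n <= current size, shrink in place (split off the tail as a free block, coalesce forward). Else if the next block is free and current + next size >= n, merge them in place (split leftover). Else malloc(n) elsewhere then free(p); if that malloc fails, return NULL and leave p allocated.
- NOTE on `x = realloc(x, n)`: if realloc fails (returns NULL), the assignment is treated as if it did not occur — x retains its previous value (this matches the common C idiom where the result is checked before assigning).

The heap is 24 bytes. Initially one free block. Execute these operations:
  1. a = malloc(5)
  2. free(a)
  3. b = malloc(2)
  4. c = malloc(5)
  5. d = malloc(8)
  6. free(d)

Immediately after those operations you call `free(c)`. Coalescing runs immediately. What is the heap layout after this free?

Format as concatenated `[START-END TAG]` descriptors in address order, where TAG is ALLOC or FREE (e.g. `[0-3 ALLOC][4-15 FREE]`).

Op 1: a = malloc(5) -> a = 0; heap: [0-4 ALLOC][5-23 FREE]
Op 2: free(a) -> (freed a); heap: [0-23 FREE]
Op 3: b = malloc(2) -> b = 0; heap: [0-1 ALLOC][2-23 FREE]
Op 4: c = malloc(5) -> c = 2; heap: [0-1 ALLOC][2-6 ALLOC][7-23 FREE]
Op 5: d = malloc(8) -> d = 7; heap: [0-1 ALLOC][2-6 ALLOC][7-14 ALLOC][15-23 FREE]
Op 6: free(d) -> (freed d); heap: [0-1 ALLOC][2-6 ALLOC][7-23 FREE]
free(c): c = 2 -> block [2-6 ALLOC]; mark free, coalesce with adjacent free neighbors -> [0-1 ALLOC][2-23 FREE]

Answer: [0-1 ALLOC][2-23 FREE]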